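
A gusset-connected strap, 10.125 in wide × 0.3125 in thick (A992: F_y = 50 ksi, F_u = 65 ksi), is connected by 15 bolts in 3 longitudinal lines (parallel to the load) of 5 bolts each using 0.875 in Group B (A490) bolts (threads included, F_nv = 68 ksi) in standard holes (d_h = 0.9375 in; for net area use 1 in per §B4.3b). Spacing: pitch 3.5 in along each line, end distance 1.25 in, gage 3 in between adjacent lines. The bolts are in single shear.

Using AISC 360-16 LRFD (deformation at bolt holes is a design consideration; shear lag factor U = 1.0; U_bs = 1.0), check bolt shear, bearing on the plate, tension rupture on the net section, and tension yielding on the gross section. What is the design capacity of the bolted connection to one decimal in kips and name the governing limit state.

108.5 kips (net-section rupture governs)

Bolt shear: A_b = π(0.875)²/4 = 0.60132 in². φR_n = 0.75 × 68 × 0.60132 × 15 × 1 = 460.0 kips.
Bearing (0.3125 in plate, F_u = 65 ksi): end bolts L_c = 1.25 − 0.9375/2 = 0.78125, R_n = min(1.2×0.78125×0.3125×65, 2.4×0.875×0.3125×65) = 19.043 kips/bolt; interior L_c = 3.5 − 0.9375 = 2.5625, R_n = 42.656 kips/bolt. φR_n = 0.75 × (3×19.043 + 12×42.656) = 426.8 kips.
Tension rupture (net): A_n = (10.125 − 3×1)×0.3125 = 2.2266 in² (U = 1.0, A_e = A_n). φR_n = 0.75 × 65 × 2.2266 = 108.5 kips.
Tension yield (gross): A_g = 10.125×0.3125 = 3.1641 in². φR_n = 0.90 × 50 × 3.1641 = 142.4 kips.
Governing: min(460.0, 426.8, 108.5, 142.4) = 108.5 kips → net-section rupture.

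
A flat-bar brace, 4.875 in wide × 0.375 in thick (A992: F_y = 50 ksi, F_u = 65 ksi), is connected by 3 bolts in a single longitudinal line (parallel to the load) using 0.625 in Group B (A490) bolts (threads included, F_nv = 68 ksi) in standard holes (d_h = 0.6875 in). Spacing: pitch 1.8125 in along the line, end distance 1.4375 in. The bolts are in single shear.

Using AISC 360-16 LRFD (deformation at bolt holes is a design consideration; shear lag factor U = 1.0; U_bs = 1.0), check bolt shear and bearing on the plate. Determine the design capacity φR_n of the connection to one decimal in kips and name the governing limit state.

Bolt shear: A_b = π(0.625)²/4 = 0.3068 in². φR_n = 0.75 × 68 × 0.3068 × 3 × 1 = 46.9 kips.
Bearing (0.375 in plate, F_u = 65 ksi): end bolts L_c = 1.4375 − 0.6875/2 = 1.09375, R_n = min(1.2×1.09375×0.375×65, 2.4×0.625×0.375×65) = 31.992 kips/bolt; interior L_c = 1.8125 − 0.6875 = 1.125, R_n = 32.906 kips/bolt. φR_n = 0.75 × (1×31.992 + 2×32.906) = 73.4 kips.
Governing: min(46.9, 73.4) = 46.9 kips → bolt shear.

46.9 kips (bolt shear governs)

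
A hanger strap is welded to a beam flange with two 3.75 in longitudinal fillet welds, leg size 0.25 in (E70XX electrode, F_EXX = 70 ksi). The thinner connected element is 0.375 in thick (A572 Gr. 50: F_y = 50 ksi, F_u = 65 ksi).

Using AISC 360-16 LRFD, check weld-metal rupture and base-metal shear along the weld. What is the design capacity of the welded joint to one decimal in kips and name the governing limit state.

Weld metal: throat = 0.707×0.25 = 0.17675 in, L = 2×3.75 = 7.5 in. φR_n = 0.75 × 0.6 × 70 × 0.17675 × 7.5 = 41.8 kips.
Base metal shear (0.375 in plate): yield φR_n = 1.0×0.6×50×0.375×7.5 = 84.4 kips; rupture φR_n = 0.75×0.6×65×0.375×7.5 = 82.3 kips; take 82.3 kips (rupture).
Governing: min(41.8, 82.3) = 41.8 kips → weld metal.

41.8 kips (weld metal governs)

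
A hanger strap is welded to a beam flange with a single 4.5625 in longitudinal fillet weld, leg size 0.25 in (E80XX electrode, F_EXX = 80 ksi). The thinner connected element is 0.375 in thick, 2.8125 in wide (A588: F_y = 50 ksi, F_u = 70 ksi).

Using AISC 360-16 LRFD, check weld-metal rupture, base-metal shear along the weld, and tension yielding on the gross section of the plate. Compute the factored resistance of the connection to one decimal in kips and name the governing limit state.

29.0 kips (weld metal governs)

Weld metal: throat = 0.707×0.25 = 0.17675 in, L = 4.5625 in. φR_n = 0.75 × 0.6 × 80 × 0.17675 × 4.5625 = 29.0 kips.
Base metal shear (0.375 in plate): yield φR_n = 1.0×0.6×50×0.375×4.5625 = 51.3 kips; rupture φR_n = 0.75×0.6×70×0.375×4.5625 = 53.9 kips; take 51.3 kips (yield).
Tension yield (gross): A_g = 2.8125×0.375 = 1.0547 in². φR_n = 0.90 × 50 × 1.0547 = 47.5 kips.
Governing: min(29.0, 51.3, 47.5) = 29.0 kips → weld metal.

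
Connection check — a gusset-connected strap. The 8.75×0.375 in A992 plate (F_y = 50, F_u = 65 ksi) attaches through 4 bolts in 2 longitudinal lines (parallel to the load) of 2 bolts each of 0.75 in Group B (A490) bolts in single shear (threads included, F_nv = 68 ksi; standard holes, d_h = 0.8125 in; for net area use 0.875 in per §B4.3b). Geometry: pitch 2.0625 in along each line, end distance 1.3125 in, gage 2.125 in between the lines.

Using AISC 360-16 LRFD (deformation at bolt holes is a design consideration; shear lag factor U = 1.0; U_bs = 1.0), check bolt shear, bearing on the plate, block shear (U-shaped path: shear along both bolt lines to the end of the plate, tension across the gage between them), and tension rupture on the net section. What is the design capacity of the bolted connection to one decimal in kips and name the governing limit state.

Bolt shear: A_b = π(0.75)²/4 = 0.44179 in². φR_n = 0.75 × 68 × 0.44179 × 4 × 1 = 90.1 kips.
Bearing (0.375 in plate, F_u = 65 ksi): end bolts L_c = 1.3125 − 0.8125/2 = 0.90625, R_n = min(1.2×0.90625×0.375×65, 2.4×0.75×0.375×65) = 26.508 kips/bolt; interior L_c = 2.0625 − 0.8125 = 1.25, R_n = 36.563 kips/bolt. φR_n = 0.75 × (2×26.508 + 2×36.563) = 94.6 kips.
Block shear: shear path 2×[1.3125+1×2.0625] = 2×3.375 in, A_gv = 2.5313, A_nv = 2×(3.375 − 1.5×0.875)×0.375 = 1.5469 in²; tension across gage: (2.125 − 1×0.875)×0.375 = 0.46875 in². R_n = min(0.6×65×1.5469, 0.6×50×2.5313) + 1.0×65×0.46875 = min(60.329, 75.939) + 30.469 = 90.798 kips. φR_n = 0.75 × 90.798 = 68.1 kips.
Tension rupture (net): A_n = (8.75 − 2×0.875)×0.375 = 2.625 in² (U = 1.0, A_e = A_n). φR_n = 0.75 × 65 × 2.625 = 128.0 kips.
Governing: min(90.1, 94.6, 68.1, 128.0) = 68.1 kips → block shear.

68.1 kips (block shear governs)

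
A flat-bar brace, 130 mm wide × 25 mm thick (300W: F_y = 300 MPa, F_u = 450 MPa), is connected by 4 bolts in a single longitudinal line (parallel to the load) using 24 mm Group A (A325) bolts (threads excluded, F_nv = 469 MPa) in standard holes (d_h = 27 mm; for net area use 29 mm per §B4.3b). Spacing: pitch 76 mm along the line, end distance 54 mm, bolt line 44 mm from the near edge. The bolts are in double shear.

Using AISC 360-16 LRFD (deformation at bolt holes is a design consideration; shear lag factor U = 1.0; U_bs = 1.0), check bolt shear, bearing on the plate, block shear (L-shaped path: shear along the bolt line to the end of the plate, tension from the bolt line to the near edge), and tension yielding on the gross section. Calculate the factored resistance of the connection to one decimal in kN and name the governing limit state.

877.5 kN (gross-section yield governs)

Bolt shear: A_b = π(24)²/4 = 452.39 mm². φR_n = 0.75 × 469 × 452.39 × 4 × 2 = 1273.0 kN.
Bearing (25 mm plate, F_u = 450 MPa): end bolts L_c = 54 − 27/2 = 40.5, R_n = min(1.2×40.5×25×450, 2.4×24×25×450) = 546.75 kN/bolt; interior L_c = 76 − 27 = 49, R_n = 648 kN/bolt. φR_n = 0.75 × (1×546.75 + 3×648) = 1868.1 kN.
Block shear: shear path 1×[54+3×76] = 1×282 mm, A_gv = 7050, A_nv = 1×(282 − 3.5×29)×25 = 4512.5 mm²; tension to near edge: (44 − 0.5×29)×25 = 737.5 mm². R_n = min(0.6×450×4512.5, 0.6×300×7050) + 1.0×450×737.5 = min(1218.4, 1269) + 331.88 = 1550.3 kN. φR_n = 0.75 × 1550.3 = 1162.7 kN.
Tension yield (gross): A_g = 130×25 = 3250 mm². φR_n = 0.90 × 300 × 3250 = 877.5 kN.
Governing: min(1273.0, 1868.1, 1162.7, 877.5) = 877.5 kN → gross-section yield.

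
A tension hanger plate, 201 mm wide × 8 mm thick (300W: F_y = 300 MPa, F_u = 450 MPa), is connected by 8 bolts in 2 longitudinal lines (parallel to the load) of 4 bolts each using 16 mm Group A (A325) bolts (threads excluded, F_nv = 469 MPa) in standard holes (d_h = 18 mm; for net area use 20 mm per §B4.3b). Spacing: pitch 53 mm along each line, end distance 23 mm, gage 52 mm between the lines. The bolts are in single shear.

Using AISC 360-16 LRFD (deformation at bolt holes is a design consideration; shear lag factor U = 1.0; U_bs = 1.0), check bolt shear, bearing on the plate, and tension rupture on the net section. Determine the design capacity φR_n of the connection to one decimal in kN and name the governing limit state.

434.7 kN (net-section rupture governs)

Bolt shear: A_b = π(16)²/4 = 201.06 mm². φR_n = 0.75 × 469 × 201.06 × 8 × 1 = 565.8 kN.
Bearing (8 mm plate, F_u = 450 MPa): end bolts L_c = 23 − 18/2 = 14, R_n = min(1.2×14×8×450, 2.4×16×8×450) = 60.48 kN/bolt; interior L_c = 53 − 18 = 35, R_n = 138.24 kN/bolt. φR_n = 0.75 × (2×60.48 + 6×138.24) = 712.8 kN.
Tension rupture (net): A_n = (201 − 2×20)×8 = 1288 mm² (U = 1.0, A_e = A_n). φR_n = 0.75 × 450 × 1288 = 434.7 kN.
Governing: min(565.8, 712.8, 434.7) = 434.7 kN → net-section rupture.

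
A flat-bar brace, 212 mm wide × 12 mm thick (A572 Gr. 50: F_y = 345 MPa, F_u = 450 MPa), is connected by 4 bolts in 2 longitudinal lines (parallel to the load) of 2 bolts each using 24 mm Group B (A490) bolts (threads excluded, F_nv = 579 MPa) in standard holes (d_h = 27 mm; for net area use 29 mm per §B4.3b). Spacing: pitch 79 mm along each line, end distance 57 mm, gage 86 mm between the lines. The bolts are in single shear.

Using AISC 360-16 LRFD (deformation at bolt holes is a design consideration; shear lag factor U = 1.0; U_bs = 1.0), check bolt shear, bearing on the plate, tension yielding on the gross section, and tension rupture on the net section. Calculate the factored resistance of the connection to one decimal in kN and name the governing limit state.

623.7 kN (net-section rupture governs)

Bolt shear: A_b = π(24)²/4 = 452.39 mm². φR_n = 0.75 × 579 × 452.39 × 4 × 1 = 785.8 kN.
Bearing (12 mm plate, F_u = 450 MPa): end bolts L_c = 57 − 27/2 = 43.5, R_n = min(1.2×43.5×12×450, 2.4×24×12×450) = 281.88 kN/bolt; interior L_c = 79 − 27 = 52, R_n = 311.04 kN/bolt. φR_n = 0.75 × (2×281.88 + 2×311.04) = 889.4 kN.
Tension yield (gross): A_g = 212×12 = 2544 mm². φR_n = 0.90 × 345 × 2544 = 789.9 kN.
Tension rupture (net): A_n = (212 − 2×29)×12 = 1848 mm² (U = 1.0, A_e = A_n). φR_n = 0.75 × 450 × 1848 = 623.7 kN.
Governing: min(785.8, 889.4, 789.9, 623.7) = 623.7 kN → net-section rupture.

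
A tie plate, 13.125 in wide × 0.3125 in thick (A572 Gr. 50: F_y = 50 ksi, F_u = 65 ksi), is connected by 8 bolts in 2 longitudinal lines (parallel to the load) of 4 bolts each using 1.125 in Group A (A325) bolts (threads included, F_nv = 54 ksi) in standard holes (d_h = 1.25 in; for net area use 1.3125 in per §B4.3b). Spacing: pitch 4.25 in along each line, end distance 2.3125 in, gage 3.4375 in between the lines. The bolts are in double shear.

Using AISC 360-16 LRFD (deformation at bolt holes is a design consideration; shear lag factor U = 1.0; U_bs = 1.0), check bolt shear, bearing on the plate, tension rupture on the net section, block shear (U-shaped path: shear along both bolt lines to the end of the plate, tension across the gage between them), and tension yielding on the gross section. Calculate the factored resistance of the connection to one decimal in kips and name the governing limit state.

160.0 kips (net-section rupture governs)

Bolt shear: A_b = π(1.125)²/4 = 0.99402 in². φR_n = 0.75 × 54 × 0.99402 × 8 × 2 = 644.1 kips.
Bearing (0.3125 in plate, F_u = 65 ksi): end bolts L_c = 2.3125 − 1.25/2 = 1.6875, R_n = min(1.2×1.6875×0.3125×65, 2.4×1.125×0.3125×65) = 41.133 kips/bolt; interior L_c = 4.25 − 1.25 = 3, R_n = 54.844 kips/bolt. φR_n = 0.75 × (2×41.133 + 6×54.844) = 308.5 kips.
Tension rupture (net): A_n = (13.125 − 2×1.3125)×0.3125 = 3.2813 in² (U = 1.0, A_e = A_n). φR_n = 0.75 × 65 × 3.2813 = 160.0 kips.
Block shear: shear path 2×[2.3125+3×4.25] = 2×15.0625 in, A_gv = 9.4141, A_nv = 2×(15.0625 − 3.5×1.3125)×0.3125 = 6.543 in²; tension across gage: (3.4375 − 1×1.3125)×0.3125 = 0.66406 in². R_n = min(0.6×65×6.543, 0.6×50×9.4141) + 1.0×65×0.66406 = min(255.18, 282.42) + 43.164 = 298.34 kips. φR_n = 0.75 × 298.34 = 223.8 kips.
Tension yield (gross): A_g = 13.125×0.3125 = 4.1016 in². φR_n = 0.90 × 50 × 4.1016 = 184.6 kips.
Governing: min(644.1, 308.5, 160.0, 223.8, 184.6) = 160.0 kips → net-section rupture.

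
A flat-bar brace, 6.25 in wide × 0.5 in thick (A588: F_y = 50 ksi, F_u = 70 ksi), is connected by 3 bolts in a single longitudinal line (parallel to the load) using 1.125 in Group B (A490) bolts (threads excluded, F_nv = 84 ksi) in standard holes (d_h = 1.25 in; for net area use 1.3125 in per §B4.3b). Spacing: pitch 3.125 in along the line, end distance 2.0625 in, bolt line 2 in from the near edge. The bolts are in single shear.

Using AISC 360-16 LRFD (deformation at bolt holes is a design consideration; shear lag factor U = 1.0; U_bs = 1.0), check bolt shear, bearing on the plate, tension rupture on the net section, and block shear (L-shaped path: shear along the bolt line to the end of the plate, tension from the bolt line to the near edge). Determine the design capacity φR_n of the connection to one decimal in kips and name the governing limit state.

Bolt shear: A_b = π(1.125)²/4 = 0.99402 in². φR_n = 0.75 × 84 × 0.99402 × 3 × 1 = 187.9 kips.
Bearing (0.5 in plate, F_u = 70 ksi): end bolts L_c = 2.0625 − 1.25/2 = 1.4375, R_n = min(1.2×1.4375×0.5×70, 2.4×1.125×0.5×70) = 60.375 kips/bolt; interior L_c = 3.125 − 1.25 = 1.875, R_n = 78.75 kips/bolt. φR_n = 0.75 × (1×60.375 + 2×78.75) = 163.4 kips.
Tension rupture (net): A_n = (6.25 − 1×1.3125)×0.5 = 2.4688 in² (U = 1.0, A_e = A_n). φR_n = 0.75 × 70 × 2.4688 = 129.6 kips.
Block shear: shear path 1×[2.0625+2×3.125] = 1×8.3125 in, A_gv = 4.1563, A_nv = 1×(8.3125 − 2.5×1.3125)×0.5 = 2.5156 in²; tension to near edge: (2 − 0.5×1.3125)×0.5 = 0.67188 in². R_n = min(0.6×70×2.5156, 0.6×50×4.1563) + 1.0×70×0.67188 = min(105.66, 124.69) + 47.032 = 152.69 kips. φR_n = 0.75 × 152.69 = 114.5 kips.
Governing: min(187.9, 163.4, 129.6, 114.5) = 114.5 kips → block shear.

114.5 kips (block shear governs)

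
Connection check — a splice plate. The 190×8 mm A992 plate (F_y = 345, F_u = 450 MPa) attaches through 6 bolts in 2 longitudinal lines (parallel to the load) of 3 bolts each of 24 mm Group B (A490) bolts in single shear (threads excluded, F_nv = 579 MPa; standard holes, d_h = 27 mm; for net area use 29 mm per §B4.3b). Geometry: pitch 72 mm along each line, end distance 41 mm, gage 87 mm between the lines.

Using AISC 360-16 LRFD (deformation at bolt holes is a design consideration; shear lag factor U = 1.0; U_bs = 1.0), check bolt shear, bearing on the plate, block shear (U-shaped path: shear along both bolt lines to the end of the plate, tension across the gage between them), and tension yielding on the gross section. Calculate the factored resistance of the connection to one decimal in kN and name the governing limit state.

472.0 kN (gross-section yield governs)

Bolt shear: A_b = π(24)²/4 = 452.39 mm². φR_n = 0.75 × 579 × 452.39 × 6 × 1 = 1178.7 kN.
Bearing (8 mm plate, F_u = 450 MPa): end bolts L_c = 41 − 27/2 = 27.5, R_n = min(1.2×27.5×8×450, 2.4×24×8×450) = 118.8 kN/bolt; interior L_c = 72 − 27 = 45, R_n = 194.4 kN/bolt. φR_n = 0.75 × (2×118.8 + 4×194.4) = 761.4 kN.
Block shear: shear path 2×[41+2×72] = 2×185 mm, A_gv = 2960, A_nv = 2×(185 − 2.5×29)×8 = 1800 mm²; tension across gage: (87 − 1×29)×8 = 464 mm². R_n = min(0.6×450×1800, 0.6×345×2960) + 1.0×450×464 = min(486, 612.72) + 208.8 = 694.8 kN. φR_n = 0.75 × 694.8 = 521.1 kN.
Tension yield (gross): A_g = 190×8 = 1520 mm². φR_n = 0.90 × 345 × 1520 = 472.0 kN.
Governing: min(1178.7, 761.4, 521.1, 472.0) = 472.0 kN → gross-section yield.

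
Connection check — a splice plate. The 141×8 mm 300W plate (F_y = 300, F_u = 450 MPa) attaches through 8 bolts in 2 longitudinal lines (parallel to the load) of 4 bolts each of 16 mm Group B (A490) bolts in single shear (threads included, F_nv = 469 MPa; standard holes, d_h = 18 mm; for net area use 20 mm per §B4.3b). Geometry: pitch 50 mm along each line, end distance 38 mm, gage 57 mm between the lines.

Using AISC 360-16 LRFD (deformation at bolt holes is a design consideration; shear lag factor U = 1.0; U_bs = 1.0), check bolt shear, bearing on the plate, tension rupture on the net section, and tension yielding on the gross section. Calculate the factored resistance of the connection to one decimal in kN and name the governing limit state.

272.7 kN (net-section rupture governs)

Bolt shear: A_b = π(16)²/4 = 201.06 mm². φR_n = 0.75 × 469 × 201.06 × 8 × 1 = 565.8 kN.
Bearing (8 mm plate, F_u = 450 MPa): end bolts L_c = 38 − 18/2 = 29, R_n = min(1.2×29×8×450, 2.4×16×8×450) = 125.28 kN/bolt; interior L_c = 50 − 18 = 32, R_n = 138.24 kN/bolt. φR_n = 0.75 × (2×125.28 + 6×138.24) = 810.0 kN.
Tension rupture (net): A_n = (141 − 2×20)×8 = 808 mm² (U = 1.0, A_e = A_n). φR_n = 0.75 × 450 × 808 = 272.7 kN.
Tension yield (gross): A_g = 141×8 = 1128 mm². φR_n = 0.90 × 300 × 1128 = 304.6 kN.
Governing: min(565.8, 810.0, 272.7, 304.6) = 272.7 kN → net-section rupture.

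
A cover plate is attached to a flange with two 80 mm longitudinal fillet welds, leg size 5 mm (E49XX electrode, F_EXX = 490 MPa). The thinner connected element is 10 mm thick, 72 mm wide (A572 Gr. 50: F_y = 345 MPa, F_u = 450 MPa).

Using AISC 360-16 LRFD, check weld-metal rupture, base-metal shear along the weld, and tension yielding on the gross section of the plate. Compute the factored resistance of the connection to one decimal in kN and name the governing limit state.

124.7 kN (weld metal governs)

Weld metal: throat = 0.707×5 = 3.535 mm, L = 2×80 = 160 mm. φR_n = 0.75 × 0.6 × 490 × 3.535 × 160 = 124.7 kN.
Base metal shear (10 mm plate): yield φR_n = 1.0×0.6×345×10×160 = 331.2 kN; rupture φR_n = 0.75×0.6×450×10×160 = 324.0 kN; take 324.0 kN (rupture).
Tension yield (gross): A_g = 72×10 = 720 mm². φR_n = 0.90 × 345 × 720 = 223.6 kN.
Governing: min(124.7, 324.0, 223.6) = 124.7 kN → weld metal.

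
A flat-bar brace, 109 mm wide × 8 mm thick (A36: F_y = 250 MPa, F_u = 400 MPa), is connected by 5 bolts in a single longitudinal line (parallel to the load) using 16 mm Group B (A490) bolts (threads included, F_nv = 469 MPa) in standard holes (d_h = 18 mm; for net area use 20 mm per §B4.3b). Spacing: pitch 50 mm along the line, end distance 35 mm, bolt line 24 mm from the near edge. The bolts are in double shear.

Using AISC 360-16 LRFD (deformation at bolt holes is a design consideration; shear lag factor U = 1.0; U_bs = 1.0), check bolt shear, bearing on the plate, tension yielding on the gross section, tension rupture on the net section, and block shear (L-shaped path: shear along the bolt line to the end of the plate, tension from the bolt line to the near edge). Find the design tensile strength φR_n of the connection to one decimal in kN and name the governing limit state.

196.2 kN (gross-section yield governs)

Bolt shear: A_b = π(16)²/4 = 201.06 mm². φR_n = 0.75 × 469 × 201.06 × 5 × 2 = 707.2 kN.
Bearing (8 mm plate, F_u = 400 MPa): end bolts L_c = 35 − 18/2 = 26, R_n = min(1.2×26×8×400, 2.4×16×8×400) = 99.84 kN/bolt; interior L_c = 50 − 18 = 32, R_n = 122.88 kN/bolt. φR_n = 0.75 × (1×99.84 + 4×122.88) = 443.5 kN.
Tension yield (gross): A_g = 109×8 = 872 mm². φR_n = 0.90 × 250 × 872 = 196.2 kN.
Tension rupture (net): A_n = (109 − 1×20)×8 = 712 mm² (U = 1.0, A_e = A_n). φR_n = 0.75 × 400 × 712 = 213.6 kN.
Block shear: shear path 1×[35+4×50] = 1×235 mm, A_gv = 1880, A_nv = 1×(235 − 4.5×20)×8 = 1160 mm²; tension to near edge: (24 − 0.5×20)×8 = 112 mm². R_n = min(0.6×400×1160, 0.6×250×1880) + 1.0×400×112 = min(278.4, 282) + 44.8 = 323.2 kN. φR_n = 0.75 × 323.2 = 242.4 kN.
Governing: min(707.2, 443.5, 196.2, 213.6, 242.4) = 196.2 kN → gross-section yield.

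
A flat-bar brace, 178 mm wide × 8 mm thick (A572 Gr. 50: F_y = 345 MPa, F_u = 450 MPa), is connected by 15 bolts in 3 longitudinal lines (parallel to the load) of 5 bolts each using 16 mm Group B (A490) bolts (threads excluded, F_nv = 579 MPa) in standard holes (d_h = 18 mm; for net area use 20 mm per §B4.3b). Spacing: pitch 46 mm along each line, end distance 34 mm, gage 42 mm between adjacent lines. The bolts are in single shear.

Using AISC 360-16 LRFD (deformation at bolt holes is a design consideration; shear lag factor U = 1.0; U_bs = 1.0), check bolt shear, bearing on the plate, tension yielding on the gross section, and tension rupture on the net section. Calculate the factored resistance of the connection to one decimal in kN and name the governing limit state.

Bolt shear: A_b = π(16)²/4 = 201.06 mm². φR_n = 0.75 × 579 × 201.06 × 15 × 1 = 1309.7 kN.
Bearing (8 mm plate, F_u = 450 MPa): end bolts L_c = 34 − 18/2 = 25, R_n = min(1.2×25×8×450, 2.4×16×8×450) = 108 kN/bolt; interior L_c = 46 − 18 = 28, R_n = 120.96 kN/bolt. φR_n = 0.75 × (3×108 + 12×120.96) = 1331.6 kN.
Tension yield (gross): A_g = 178×8 = 1424 mm². φR_n = 0.90 × 345 × 1424 = 442.2 kN.
Tension rupture (net): A_n = (178 − 3×20)×8 = 944 mm² (U = 1.0, A_e = A_n). φR_n = 0.75 × 450 × 944 = 318.6 kN.
Governing: min(1309.7, 1331.6, 442.2, 318.6) = 318.6 kN → net-section rupture.

318.6 kN (net-section rupture governs)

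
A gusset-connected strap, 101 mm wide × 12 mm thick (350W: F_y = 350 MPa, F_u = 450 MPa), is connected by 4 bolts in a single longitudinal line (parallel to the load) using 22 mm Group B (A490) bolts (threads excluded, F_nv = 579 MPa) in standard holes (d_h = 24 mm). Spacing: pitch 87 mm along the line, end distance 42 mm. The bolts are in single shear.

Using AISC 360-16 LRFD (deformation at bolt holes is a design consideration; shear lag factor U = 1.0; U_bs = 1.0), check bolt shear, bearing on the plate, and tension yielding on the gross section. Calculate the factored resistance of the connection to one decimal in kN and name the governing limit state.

Bolt shear: A_b = π(22)²/4 = 380.13 mm². φR_n = 0.75 × 579 × 380.13 × 4 × 1 = 660.3 kN.
Bearing (12 mm plate, F_u = 450 MPa): end bolts L_c = 42 − 24/2 = 30, R_n = min(1.2×30×12×450, 2.4×22×12×450) = 194.4 kN/bolt; interior L_c = 87 − 24 = 63, R_n = 285.12 kN/bolt. φR_n = 0.75 × (1×194.4 + 3×285.12) = 787.3 kN.
Tension yield (gross): A_g = 101×12 = 1212 mm². φR_n = 0.90 × 350 × 1212 = 381.8 kN.
Governing: min(660.3, 787.3, 381.8) = 381.8 kN → gross-section yield.

381.8 kN (gross-section yield governs)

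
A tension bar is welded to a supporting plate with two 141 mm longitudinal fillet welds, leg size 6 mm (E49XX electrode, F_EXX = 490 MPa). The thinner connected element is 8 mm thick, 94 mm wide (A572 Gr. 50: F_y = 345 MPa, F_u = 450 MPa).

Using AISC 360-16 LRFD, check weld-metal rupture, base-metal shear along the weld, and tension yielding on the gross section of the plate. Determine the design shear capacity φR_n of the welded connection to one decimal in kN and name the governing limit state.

Weld metal: throat = 0.707×6 = 4.242 mm, L = 2×141 = 282 mm. φR_n = 0.75 × 0.6 × 490 × 4.242 × 282 = 263.8 kN.
Base metal shear (8 mm plate): yield φR_n = 1.0×0.6×345×8×282 = 467.0 kN; rupture φR_n = 0.75×0.6×450×8×282 = 456.8 kN; take 456.8 kN (rupture).
Tension yield (gross): A_g = 94×8 = 752 mm². φR_n = 0.90 × 345 × 752 = 233.5 kN.
Governing: min(263.8, 456.8, 233.5) = 233.5 kN → gross-section yield.

233.5 kN (gross-section yield governs)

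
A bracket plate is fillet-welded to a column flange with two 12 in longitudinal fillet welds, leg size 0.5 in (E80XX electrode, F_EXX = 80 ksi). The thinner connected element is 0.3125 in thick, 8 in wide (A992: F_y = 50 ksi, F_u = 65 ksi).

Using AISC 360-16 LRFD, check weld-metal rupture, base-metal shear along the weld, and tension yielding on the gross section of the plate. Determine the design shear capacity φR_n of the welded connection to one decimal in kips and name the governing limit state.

Weld metal: throat = 0.707×0.5 = 0.3535 in, L = 2×12 = 24 in. φR_n = 0.75 × 0.6 × 80 × 0.3535 × 24 = 305.4 kips.
Base metal shear (0.3125 in plate): yield φR_n = 1.0×0.6×50×0.3125×24 = 225.0 kips; rupture φR_n = 0.75×0.6×65×0.3125×24 = 219.4 kips; take 219.4 kips (rupture).
Tension yield (gross): A_g = 8×0.3125 = 2.5 in². φR_n = 0.90 × 50 × 2.5 = 112.5 kips.
Governing: min(305.4, 219.4, 112.5) = 112.5 kips → gross-section yield.

112.5 kips (gross-section yield governs)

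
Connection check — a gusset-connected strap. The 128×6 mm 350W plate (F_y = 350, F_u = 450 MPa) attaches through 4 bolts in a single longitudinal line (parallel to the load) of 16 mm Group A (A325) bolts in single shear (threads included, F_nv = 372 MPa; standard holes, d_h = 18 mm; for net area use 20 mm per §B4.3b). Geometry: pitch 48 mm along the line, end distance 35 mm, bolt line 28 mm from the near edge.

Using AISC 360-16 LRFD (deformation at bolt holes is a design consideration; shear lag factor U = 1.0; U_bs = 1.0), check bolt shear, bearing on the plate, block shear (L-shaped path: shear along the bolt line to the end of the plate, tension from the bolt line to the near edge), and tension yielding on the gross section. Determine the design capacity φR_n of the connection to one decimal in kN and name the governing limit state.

168.9 kN (block shear governs)

Bolt shear: A_b = π(16)²/4 = 201.06 mm². φR_n = 0.75 × 372 × 201.06 × 4 × 1 = 224.4 kN.
Bearing (6 mm plate, F_u = 450 MPa): end bolts L_c = 35 − 18/2 = 26, R_n = min(1.2×26×6×450, 2.4×16×6×450) = 84.24 kN/bolt; interior L_c = 48 − 18 = 30, R_n = 97.2 kN/bolt. φR_n = 0.75 × (1×84.24 + 3×97.2) = 281.9 kN.
Block shear: shear path 1×[35+3×48] = 1×179 mm, A_gv = 1074, A_nv = 1×(179 − 3.5×20)×6 = 654 mm²; tension to near edge: (28 − 0.5×20)×6 = 108 mm². R_n = min(0.6×450×654, 0.6×350×1074) + 1.0×450×108 = min(176.58, 225.54) + 48.6 = 225.18 kN. φR_n = 0.75 × 225.18 = 168.9 kN.
Tension yield (gross): A_g = 128×6 = 768 mm². φR_n = 0.90 × 350 × 768 = 241.9 kN.
Governing: min(224.4, 281.9, 168.9, 241.9) = 168.9 kN → block shear.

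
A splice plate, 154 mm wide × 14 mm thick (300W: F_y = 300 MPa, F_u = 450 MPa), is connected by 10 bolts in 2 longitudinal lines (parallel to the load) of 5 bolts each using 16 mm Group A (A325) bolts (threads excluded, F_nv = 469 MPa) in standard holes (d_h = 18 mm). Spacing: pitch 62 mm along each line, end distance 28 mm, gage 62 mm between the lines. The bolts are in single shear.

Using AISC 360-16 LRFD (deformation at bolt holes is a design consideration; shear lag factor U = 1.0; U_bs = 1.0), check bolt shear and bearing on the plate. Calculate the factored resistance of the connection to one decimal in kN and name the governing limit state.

707.2 kN (bolt shear governs)

Bolt shear: A_b = π(16)²/4 = 201.06 mm². φR_n = 0.75 × 469 × 201.06 × 10 × 1 = 707.2 kN.
Bearing (14 mm plate, F_u = 450 MPa): end bolts L_c = 28 − 18/2 = 19, R_n = min(1.2×19×14×450, 2.4×16×14×450) = 143.64 kN/bolt; interior L_c = 62 − 18 = 44, R_n = 241.92 kN/bolt. φR_n = 0.75 × (2×143.64 + 8×241.92) = 1667.0 kN.
Governing: min(707.2, 1667.0) = 707.2 kN → bolt shear.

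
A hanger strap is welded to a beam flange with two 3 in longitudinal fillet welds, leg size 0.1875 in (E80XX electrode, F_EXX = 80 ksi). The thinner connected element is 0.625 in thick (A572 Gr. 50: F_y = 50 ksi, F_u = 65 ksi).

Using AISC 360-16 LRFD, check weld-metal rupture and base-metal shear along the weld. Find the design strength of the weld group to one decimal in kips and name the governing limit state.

28.6 kips (weld metal governs)

Weld metal: throat = 0.707×0.1875 = 0.13256 in, L = 2×3 = 6 in. φR_n = 0.75 × 0.6 × 80 × 0.13256 × 6 = 28.6 kips.
Base metal shear (0.625 in plate): yield φR_n = 1.0×0.6×50×0.625×6 = 112.5 kips; rupture φR_n = 0.75×0.6×65×0.625×6 = 109.7 kips; take 109.7 kips (rupture).
Governing: min(28.6, 109.7) = 28.6 kips → weld metal.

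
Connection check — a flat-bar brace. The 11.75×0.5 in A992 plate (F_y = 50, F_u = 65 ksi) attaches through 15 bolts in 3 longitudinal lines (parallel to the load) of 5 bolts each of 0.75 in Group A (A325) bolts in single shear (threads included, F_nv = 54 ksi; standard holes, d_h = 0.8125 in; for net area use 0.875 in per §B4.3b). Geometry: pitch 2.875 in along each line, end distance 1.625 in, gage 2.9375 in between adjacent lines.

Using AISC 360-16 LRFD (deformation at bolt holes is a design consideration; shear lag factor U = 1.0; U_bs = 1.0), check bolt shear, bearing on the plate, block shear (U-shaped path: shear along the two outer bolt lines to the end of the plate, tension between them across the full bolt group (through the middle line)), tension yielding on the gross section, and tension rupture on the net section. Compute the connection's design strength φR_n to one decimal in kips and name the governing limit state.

Bolt shear: A_b = π(0.75)²/4 = 0.44179 in². φR_n = 0.75 × 54 × 0.44179 × 15 × 1 = 268.4 kips.
Bearing (0.5 in plate, F_u = 65 ksi): end bolts L_c = 1.625 − 0.8125/2 = 1.21875, R_n = min(1.2×1.21875×0.5×65, 2.4×0.75×0.5×65) = 47.531 kips/bolt; interior L_c = 2.875 − 0.8125 = 2.0625, R_n = 58.5 kips/bolt. φR_n = 0.75 × (3×47.531 + 12×58.5) = 633.4 kips.
Block shear: shear path 2×[1.625+4×2.875] = 2×13.125 in, A_gv = 13.125, A_nv = 2×(13.125 − 4.5×0.875)×0.5 = 9.1875 in²; tension across gage: (5.875 − 2×0.875)×0.5 = 2.0625 in². R_n = min(0.6×65×9.1875, 0.6×50×13.125) + 1.0×65×2.0625 = min(358.31, 393.75) + 134.06 = 492.37 kips. φR_n = 0.75 × 492.37 = 369.3 kips.
Tension yield (gross): A_g = 11.75×0.5 = 5.875 in². φR_n = 0.90 × 50 × 5.875 = 264.4 kips.
Tension rupture (net): A_n = (11.75 − 3×0.875)×0.5 = 4.5625 in² (U = 1.0, A_e = A_n). φR_n = 0.75 × 65 × 4.5625 = 222.4 kips.
Governing: min(268.4, 633.4, 369.3, 264.4, 222.4) = 222.4 kips → net-section rupture.

222.4 kips (net-section rupture governs)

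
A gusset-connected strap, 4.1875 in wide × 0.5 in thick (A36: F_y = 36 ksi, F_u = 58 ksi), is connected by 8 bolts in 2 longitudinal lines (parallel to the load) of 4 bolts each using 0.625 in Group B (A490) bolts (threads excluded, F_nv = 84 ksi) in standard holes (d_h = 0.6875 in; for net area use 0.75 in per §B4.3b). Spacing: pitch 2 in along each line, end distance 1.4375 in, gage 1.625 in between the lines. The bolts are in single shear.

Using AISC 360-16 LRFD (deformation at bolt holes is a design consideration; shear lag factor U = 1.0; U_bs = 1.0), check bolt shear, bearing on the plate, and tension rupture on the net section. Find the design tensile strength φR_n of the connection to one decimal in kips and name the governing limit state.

58.5 kips (net-section rupture governs)

Bolt shear: A_b = π(0.625)²/4 = 0.3068 in². φR_n = 0.75 × 84 × 0.3068 × 8 × 1 = 154.6 kips.
Bearing (0.5 in plate, F_u = 58 ksi): end bolts L_c = 1.4375 − 0.6875/2 = 1.09375, R_n = min(1.2×1.09375×0.5×58, 2.4×0.625×0.5×58) = 38.063 kips/bolt; interior L_c = 2 − 0.6875 = 1.3125, R_n = 43.5 kips/bolt. φR_n = 0.75 × (2×38.063 + 6×43.5) = 252.8 kips.
Tension rupture (net): A_n = (4.1875 − 2×0.75)×0.5 = 1.3438 in² (U = 1.0, A_e = A_n). φR_n = 0.75 × 58 × 1.3438 = 58.5 kips.
Governing: min(154.6, 252.8, 58.5) = 58.5 kips → net-section rupture.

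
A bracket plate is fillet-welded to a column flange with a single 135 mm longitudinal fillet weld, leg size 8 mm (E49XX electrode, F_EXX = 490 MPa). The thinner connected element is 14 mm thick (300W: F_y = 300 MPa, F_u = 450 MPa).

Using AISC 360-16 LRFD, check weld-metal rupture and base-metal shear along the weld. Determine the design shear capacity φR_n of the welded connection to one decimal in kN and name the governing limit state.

168.4 kN (weld metal governs)

Weld metal: throat = 0.707×8 = 5.656 mm, L = 135 mm. φR_n = 0.75 × 0.6 × 490 × 5.656 × 135 = 168.4 kN.
Base metal shear (14 mm plate): yield φR_n = 1.0×0.6×300×14×135 = 340.2 kN; rupture φR_n = 0.75×0.6×450×14×135 = 382.7 kN; take 340.2 kN (yield).
Governing: min(168.4, 340.2) = 168.4 kN → weld metal.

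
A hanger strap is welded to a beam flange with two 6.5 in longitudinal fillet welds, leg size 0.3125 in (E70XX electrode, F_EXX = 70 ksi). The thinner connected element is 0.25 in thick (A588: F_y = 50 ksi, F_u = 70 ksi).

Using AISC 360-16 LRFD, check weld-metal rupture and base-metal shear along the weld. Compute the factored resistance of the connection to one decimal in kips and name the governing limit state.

Weld metal: throat = 0.707×0.3125 = 0.22094 in, L = 2×6.5 = 13 in. φR_n = 0.75 × 0.6 × 70 × 0.22094 × 13 = 90.5 kips.
Base metal shear (0.25 in plate): yield φR_n = 1.0×0.6×50×0.25×13 = 97.5 kips; rupture φR_n = 0.75×0.6×70×0.25×13 = 102.4 kips; take 97.5 kips (yield).
Governing: min(90.5, 97.5) = 90.5 kips → weld metal.

90.5 kips (weld metal governs)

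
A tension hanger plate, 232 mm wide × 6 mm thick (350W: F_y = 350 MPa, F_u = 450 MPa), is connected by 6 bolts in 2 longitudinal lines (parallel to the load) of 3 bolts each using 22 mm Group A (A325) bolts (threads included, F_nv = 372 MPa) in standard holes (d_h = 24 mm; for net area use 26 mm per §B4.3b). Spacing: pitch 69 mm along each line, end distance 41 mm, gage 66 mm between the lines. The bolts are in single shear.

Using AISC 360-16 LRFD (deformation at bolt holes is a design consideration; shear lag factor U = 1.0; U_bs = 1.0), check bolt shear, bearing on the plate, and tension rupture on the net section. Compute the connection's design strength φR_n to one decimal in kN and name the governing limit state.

Bolt shear: A_b = π(22)²/4 = 380.13 mm². φR_n = 0.75 × 372 × 380.13 × 6 × 1 = 636.3 kN.
Bearing (6 mm plate, F_u = 450 MPa): end bolts L_c = 41 − 24/2 = 29, R_n = min(1.2×29×6×450, 2.4×22×6×450) = 93.96 kN/bolt; interior L_c = 69 − 24 = 45, R_n = 142.56 kN/bolt. φR_n = 0.75 × (2×93.96 + 4×142.56) = 568.6 kN.
Tension rupture (net): A_n = (232 − 2×26)×6 = 1080 mm² (U = 1.0, A_e = A_n). φR_n = 0.75 × 450 × 1080 = 364.5 kN.
Governing: min(636.3, 568.6, 364.5) = 364.5 kN → net-section rupture.

364.5 kN (net-section rupture governs)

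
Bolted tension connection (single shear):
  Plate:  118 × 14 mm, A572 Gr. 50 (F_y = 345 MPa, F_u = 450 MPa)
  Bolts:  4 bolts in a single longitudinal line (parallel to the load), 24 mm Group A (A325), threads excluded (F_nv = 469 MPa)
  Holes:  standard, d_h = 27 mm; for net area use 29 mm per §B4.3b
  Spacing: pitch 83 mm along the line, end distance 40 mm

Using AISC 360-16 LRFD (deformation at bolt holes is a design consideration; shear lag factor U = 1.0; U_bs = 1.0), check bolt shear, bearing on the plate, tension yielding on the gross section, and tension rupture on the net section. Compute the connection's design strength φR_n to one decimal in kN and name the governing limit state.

420.5 kN (net-section rupture governs)

Bolt shear: A_b = π(24)²/4 = 452.39 mm². φR_n = 0.75 × 469 × 452.39 × 4 × 1 = 636.5 kN.
Bearing (14 mm plate, F_u = 450 MPa): end bolts L_c = 40 − 27/2 = 26.5, R_n = min(1.2×26.5×14×450, 2.4×24×14×450) = 200.34 kN/bolt; interior L_c = 83 − 27 = 56, R_n = 362.88 kN/bolt. φR_n = 0.75 × (1×200.34 + 3×362.88) = 966.7 kN.
Tension yield (gross): A_g = 118×14 = 1652 mm². φR_n = 0.90 × 345 × 1652 = 512.9 kN.
Tension rupture (net): A_n = (118 − 1×29)×14 = 1246 mm² (U = 1.0, A_e = A_n). φR_n = 0.75 × 450 × 1246 = 420.5 kN.
Governing: min(636.5, 966.7, 512.9, 420.5) = 420.5 kN → net-section rupture.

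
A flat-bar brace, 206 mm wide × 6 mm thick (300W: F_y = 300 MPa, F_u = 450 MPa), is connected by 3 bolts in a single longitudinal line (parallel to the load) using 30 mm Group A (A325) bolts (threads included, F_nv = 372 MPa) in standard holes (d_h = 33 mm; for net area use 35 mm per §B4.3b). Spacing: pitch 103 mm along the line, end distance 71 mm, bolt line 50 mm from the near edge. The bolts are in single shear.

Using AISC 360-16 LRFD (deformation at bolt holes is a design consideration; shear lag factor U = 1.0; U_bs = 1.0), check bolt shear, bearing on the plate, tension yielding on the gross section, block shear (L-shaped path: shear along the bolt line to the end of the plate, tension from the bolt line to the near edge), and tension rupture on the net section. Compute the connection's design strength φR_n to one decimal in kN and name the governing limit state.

290.2 kN (block shear governs)

Bolt shear: A_b = π(30)²/4 = 706.86 mm². φR_n = 0.75 × 372 × 706.86 × 3 × 1 = 591.6 kN.
Bearing (6 mm plate, F_u = 450 MPa): end bolts L_c = 71 − 33/2 = 54.5, R_n = min(1.2×54.5×6×450, 2.4×30×6×450) = 176.58 kN/bolt; interior L_c = 103 − 33 = 70, R_n = 194.4 kN/bolt. φR_n = 0.75 × (1×176.58 + 2×194.4) = 424.0 kN.
Tension yield (gross): A_g = 206×6 = 1236 mm². φR_n = 0.90 × 300 × 1236 = 333.7 kN.
Block shear: shear path 1×[71+2×103] = 1×277 mm, A_gv = 1662, A_nv = 1×(277 − 2.5×35)×6 = 1137 mm²; tension to near edge: (50 − 0.5×35)×6 = 195 mm². R_n = min(0.6×450×1137, 0.6×300×1662) + 1.0×450×195 = min(306.99, 299.16) + 87.75 = 386.91 kN. φR_n = 0.75 × 386.91 = 290.2 kN.
Tension rupture (net): A_n = (206 − 1×35)×6 = 1026 mm² (U = 1.0, A_e = A_n). φR_n = 0.75 × 450 × 1026 = 346.3 kN.
Governing: min(591.6, 424.0, 333.7, 290.2, 346.3) = 290.2 kN → block shear.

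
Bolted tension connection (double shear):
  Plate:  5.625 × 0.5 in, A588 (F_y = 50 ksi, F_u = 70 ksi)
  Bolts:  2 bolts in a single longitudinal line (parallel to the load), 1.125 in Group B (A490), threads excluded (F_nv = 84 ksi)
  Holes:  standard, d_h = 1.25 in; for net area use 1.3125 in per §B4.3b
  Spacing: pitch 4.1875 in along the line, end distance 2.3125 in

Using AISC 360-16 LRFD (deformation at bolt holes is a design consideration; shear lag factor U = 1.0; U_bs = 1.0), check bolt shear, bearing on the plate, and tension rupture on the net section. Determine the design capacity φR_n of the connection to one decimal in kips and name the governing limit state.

Bolt shear: A_b = π(1.125)²/4 = 0.99402 in². φR_n = 0.75 × 84 × 0.99402 × 2 × 2 = 250.5 kips.
Bearing (0.5 in plate, F_u = 70 ksi): end bolts L_c = 2.3125 − 1.25/2 = 1.6875, R_n = min(1.2×1.6875×0.5×70, 2.4×1.125×0.5×70) = 70.875 kips/bolt; interior L_c = 4.1875 − 1.25 = 2.9375, R_n = 94.5 kips/bolt. φR_n = 0.75 × (1×70.875 + 1×94.5) = 124.0 kips.
Tension rupture (net): A_n = (5.625 − 1×1.3125)×0.5 = 2.1563 in² (U = 1.0, A_e = A_n). φR_n = 0.75 × 70 × 2.1563 = 113.2 kips.
Governing: min(250.5, 124.0, 113.2) = 113.2 kips → net-section rupture.

113.2 kips (net-section rupture governs)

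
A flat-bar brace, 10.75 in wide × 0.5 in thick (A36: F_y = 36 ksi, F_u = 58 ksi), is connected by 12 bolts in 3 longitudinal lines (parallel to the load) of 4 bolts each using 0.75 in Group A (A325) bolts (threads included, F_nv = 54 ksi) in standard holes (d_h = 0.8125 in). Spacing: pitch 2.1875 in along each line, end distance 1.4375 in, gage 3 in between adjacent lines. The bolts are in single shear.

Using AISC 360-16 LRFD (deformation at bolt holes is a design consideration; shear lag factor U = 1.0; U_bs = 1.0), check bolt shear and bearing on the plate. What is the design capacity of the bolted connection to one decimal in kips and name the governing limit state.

Bolt shear: A_b = π(0.75)²/4 = 0.44179 in². φR_n = 0.75 × 54 × 0.44179 × 12 × 1 = 214.7 kips.
Bearing (0.5 in plate, F_u = 58 ksi): end bolts L_c = 1.4375 − 0.8125/2 = 1.03125, R_n = min(1.2×1.03125×0.5×58, 2.4×0.75×0.5×58) = 35.888 kips/bolt; interior L_c = 2.1875 − 0.8125 = 1.375, R_n = 47.85 kips/bolt. φR_n = 0.75 × (3×35.888 + 9×47.85) = 403.7 kips.
Governing: min(214.7, 403.7) = 214.7 kips → bolt shear.

214.7 kips (bolt shear governs)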